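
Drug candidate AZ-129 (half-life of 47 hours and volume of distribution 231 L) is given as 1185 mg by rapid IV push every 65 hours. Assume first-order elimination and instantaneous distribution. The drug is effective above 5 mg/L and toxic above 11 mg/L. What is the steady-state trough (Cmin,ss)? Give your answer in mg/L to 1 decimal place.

3.2 mg/L

τ/t½ = 65/47 ≈ 1.383, so fraction remaining f = (1/2)^(65/47) ≈ 0.3834.
Single-dose peak C₀ = D/Vd = 1185/231 ≈ 5.130 mg/L.
Steady-state trough Cmin,ss = C₀·f/(1−f) ≈ 5.130 × 0.3834/0.6166 ≈ 3.190 mg/L.
Trough 3.2 mg/L vs MEC 5 mg/L: subtherapeutic.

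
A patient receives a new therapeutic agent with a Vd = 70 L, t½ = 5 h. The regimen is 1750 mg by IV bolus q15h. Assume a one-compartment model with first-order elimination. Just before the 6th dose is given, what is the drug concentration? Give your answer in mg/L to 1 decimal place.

3.6 mg/L

f = (1/2)^(τ/t½) = (1/2)^(15/5) ≈ 0.1250.
C₀ = D/Vd = 1750/70 ≈ 25.000 mg/L.
Before the 6th dose, 5 doses have been given. Superposition: Cmin = C₀·(f + f² + … + f^5).
≈ 25.000 × (0.1250 + 0.0156 + 0.0020 + 0.0002 + 0.0000) ≈ 25.000 × 0.1428 ≈ 3.570 mg/L.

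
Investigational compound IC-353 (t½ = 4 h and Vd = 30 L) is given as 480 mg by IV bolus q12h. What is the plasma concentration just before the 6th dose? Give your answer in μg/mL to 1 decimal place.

2.3 μg/mL

f = (1/2)^(τ/t½) = (1/2)^(12/4) ≈ 0.1250.
C₀ = D/Vd = 480/30 ≈ 16.000 μg/mL.
Before the 6th dose, 5 doses have been given. Superposition: Cmin = C₀·(f + f² + … + f^5).
≈ 16.000 × (0.1250 + 0.0156 + 0.0020 + 0.0002 + 0.0000) ≈ 16.000 × 0.1428 ≈ 2.285 μg/mL.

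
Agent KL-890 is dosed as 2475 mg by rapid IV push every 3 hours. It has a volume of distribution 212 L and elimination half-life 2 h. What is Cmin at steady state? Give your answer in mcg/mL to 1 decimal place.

τ/t½ = 3/2 ≈ 1.5, so fraction remaining f = (1/2)^(3/2) ≈ 0.3536.
Accumulation ratio R = 1/(1 − f) ≈ 1/0.6464 ≈ 1.5470.
Single-dose peak C₀ = D/Vd = 2475/212 ≈ 11.675 mcg/mL.
Steady-state peak Cmax,ss = C₀·R ≈ 11.675 × 1.5470 ≈ 18.061 mcg/mL.
Steady-state trough Cmin,ss = Cmax,ss·f ≈ 18.061 × 0.3536 ≈ 6.386 mcg/mL.

6.4 mcg/mL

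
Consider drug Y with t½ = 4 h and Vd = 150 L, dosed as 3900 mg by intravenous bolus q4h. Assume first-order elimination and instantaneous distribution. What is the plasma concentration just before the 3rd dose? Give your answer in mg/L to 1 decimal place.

19.5 mg/L

f = (1/2)^(τ/t½) = (1/2)^(4/4) ≈ 0.5000.
C₀ = D/Vd = 3900/150 ≈ 26.000 mg/L.
Before the 3rd dose, 2 doses have been given. Superposition: Cmin = C₀·(f + f²).
≈ 26.000 × (0.5000 + 0.2500) ≈ 26.000 × 0.7500 ≈ 19.500 mg/L.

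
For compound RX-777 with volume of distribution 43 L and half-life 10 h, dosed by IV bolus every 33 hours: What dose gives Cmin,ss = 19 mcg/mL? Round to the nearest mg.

τ/t½ = 33/10 ≈ 3.3, so f = (1/2)^(33/10) ≈ 0.101532.
Cmin,ss = (D/Vd)·f/(1−f), so D = Cmin,ss·Vd·(1−f)/f.
D = 19 × 43 × (1−f)/f ≈ 19 × 43 × 8.84911 ≈ 7229.72 mg.

7230 mg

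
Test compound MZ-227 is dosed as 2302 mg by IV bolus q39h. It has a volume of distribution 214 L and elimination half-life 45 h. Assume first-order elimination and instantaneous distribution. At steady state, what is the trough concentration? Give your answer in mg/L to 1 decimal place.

k = ln2/t½ = ln2/45 ≈ 0.015403 h⁻¹; fraction remaining f = e^(−kτ) = e^(−0.015403×39) ≈ 0.5484.
Single-dose peak C₀ = D/Vd = 2302/214 ≈ 10.757 mg/L.
Steady-state trough Cmin,ss = C₀·f/(1−f) ≈ 10.757 × 0.5484/0.4516 ≈ 13.063 mg/L.

13.1 mg/L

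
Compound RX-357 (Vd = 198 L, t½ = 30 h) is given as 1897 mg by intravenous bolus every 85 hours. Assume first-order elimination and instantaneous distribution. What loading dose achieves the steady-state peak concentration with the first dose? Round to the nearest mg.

2207 mg

f = (1/2)^(85/30) ≈ 0.140308; accumulation ratio R = 1/(1−f) ≈ 1.16321.
Loading dose to hit Cmax,ss on first dose: D_load = D_maint·R ≈ 1897 × 1.16321 ≈ 2206.61 mg.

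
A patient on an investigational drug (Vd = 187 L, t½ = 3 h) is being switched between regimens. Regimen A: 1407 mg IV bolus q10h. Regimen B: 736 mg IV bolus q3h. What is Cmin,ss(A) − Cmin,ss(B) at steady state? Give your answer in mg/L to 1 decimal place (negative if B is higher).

Regimen A: f = (1/2)^(10/3) ≈ 0.0992; Cmin,ss = (1407/187)·f/(1−f) ≈ 0.829 mg/L.
Regimen B: f = (1/2)^(3/3) ≈ 0.5000; Cmin,ss = (736/187)·f/(1−f) ≈ 3.936 mg/L.
Difference ≈ 0.829 − 3.936 ≈ -3.107 mg/L.

-3.1 mg/L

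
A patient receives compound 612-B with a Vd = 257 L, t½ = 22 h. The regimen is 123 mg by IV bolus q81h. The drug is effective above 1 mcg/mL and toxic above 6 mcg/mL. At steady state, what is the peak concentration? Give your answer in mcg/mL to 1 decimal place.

0.5 mcg/mL

Over one 81-h interval, 81/22 ≈ 3.6818 half-lives elapse, leaving f ≈ 0.0779 of each dose.
At steady state, accumulation factor R = 1/(1 − e^(−kτ)) ≈ 1.0845.
Single-dose peak C₀ = D/Vd = 123/257 ≈ 0.479 mcg/mL.
Cmax,ss = C₀/(1 − f) ≈ 0.479/0.9221 ≈ 0.519 mcg/mL.
Peak 0.5 mcg/mL vs MTC 6 mcg/mL: below toxic threshold.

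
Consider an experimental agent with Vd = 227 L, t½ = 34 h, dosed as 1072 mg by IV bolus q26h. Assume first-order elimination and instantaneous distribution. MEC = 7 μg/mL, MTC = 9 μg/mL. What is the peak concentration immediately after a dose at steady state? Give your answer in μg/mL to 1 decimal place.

k = ln2/t½ = ln2/34 ≈ 0.020387 h⁻¹; fraction remaining f = e^(−kτ) = e^(−0.020387×26) ≈ 0.5886.
Accumulation ratio R = 1/(1 − f) ≈ 1/0.4114 ≈ 2.4307.
Single-dose peak C₀ = D/Vd = 1072/227 ≈ 4.722 μg/mL.
Steady-state peak Cmax,ss = C₀·R ≈ 4.722 × 2.4307 ≈ 11.478 μg/mL.
Peak 11.5 μg/mL vs MTC 9 μg/mL: exceeds toxic threshold.

11.5 μg/mL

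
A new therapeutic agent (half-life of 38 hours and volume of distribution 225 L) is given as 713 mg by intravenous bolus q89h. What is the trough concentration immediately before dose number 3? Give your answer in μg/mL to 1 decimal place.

0.7 μg/mL

f = (1/2)^(τ/t½) = (1/2)^(89/38) ≈ 0.1972.
C₀ = D/Vd = 713/225 ≈ 3.169 μg/mL.
Before the 3rd dose, 2 doses have been given. Superposition: Cmin = C₀·(f + f²).
≈ 3.169 × (0.1972 + 0.0389) ≈ 3.169 × 0.2361 ≈ 0.748 μg/mL.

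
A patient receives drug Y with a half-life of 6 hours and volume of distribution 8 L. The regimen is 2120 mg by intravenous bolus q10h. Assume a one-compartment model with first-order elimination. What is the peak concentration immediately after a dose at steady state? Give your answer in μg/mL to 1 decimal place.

386.9 μg/mL

Over one 10-h interval, 10/6 ≈ 1.6667 half-lives elapse, leaving f ≈ 0.3150 of each dose.
Accumulation ratio R = 1/(1 − f) ≈ 1/0.6850 ≈ 1.4599.
Each bolus raises the concentration by D/Vd = 2120/8 ≈ 265.000 μg/mL.
Steady-state peak Cmax,ss = C₀·R ≈ 265.000 × 1.4599 ≈ 386.873 μg/mL.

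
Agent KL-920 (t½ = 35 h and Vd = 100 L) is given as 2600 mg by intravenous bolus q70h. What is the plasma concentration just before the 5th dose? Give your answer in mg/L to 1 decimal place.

f = (1/2)^(τ/t½) = (1/2)^(70/35) ≈ 0.2500.
C₀ = D/Vd = 2600/100 ≈ 26.000 mg/L.
Before the 5th dose, 4 doses have been given. Superposition: Cmin = C₀·(f + f² + … + f^4).
≈ 26.000 × (0.2500 + 0.0625 + 0.0156 + 0.0039) ≈ 26.000 × 0.3320 ≈ 8.632 mg/L.

8.6 mg/L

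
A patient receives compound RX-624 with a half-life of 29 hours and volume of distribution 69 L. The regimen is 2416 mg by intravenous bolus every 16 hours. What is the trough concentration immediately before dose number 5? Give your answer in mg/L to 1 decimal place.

58.9 mg/L

f = (1/2)^(τ/t½) = (1/2)^(16/29) ≈ 0.6822.
C₀ = D/Vd = 2416/69 ≈ 35.014 mg/L.
Before the 5th dose, 4 doses have been given. Superposition: Cmin = C₀·(f + f² + … + f^4).
≈ 35.014 × (0.6822 + 0.4654 + 0.3175 + 0.2166) ≈ 35.014 × 1.6817 ≈ 58.883 mg/L.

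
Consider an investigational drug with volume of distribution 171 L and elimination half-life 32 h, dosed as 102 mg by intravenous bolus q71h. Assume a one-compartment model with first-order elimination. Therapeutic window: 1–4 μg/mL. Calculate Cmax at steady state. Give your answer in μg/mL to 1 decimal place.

0.8 μg/mL

τ/t½ = 71/32 ≈ 2.2188, so fraction remaining f = (1/2)^(71/32) ≈ 0.2148.
At steady state, accumulation factor R = 1/(1 − e^(−kτ)) ≈ 1.2736.
Each bolus raises the concentration by D/Vd = 102/171 ≈ 0.596 μg/mL.
Steady-state peak Cmax,ss = C₀·R ≈ 0.596 × 1.2736 ≈ 0.759 μg/mL.
Peak 0.8 μg/mL vs MTC 4 μg/mL: below toxic threshold.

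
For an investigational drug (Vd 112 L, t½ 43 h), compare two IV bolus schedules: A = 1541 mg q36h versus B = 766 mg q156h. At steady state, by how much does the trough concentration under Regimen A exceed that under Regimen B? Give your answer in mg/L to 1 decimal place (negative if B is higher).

16.9 mg/L

Regimen A: f = (1/2)^(36/43) ≈ 0.5597; Cmin,ss = (1541/112)·f/(1−f) ≈ 17.490 mg/L.
Regimen B: f = (1/2)^(156/43) ≈ 0.0809; Cmin,ss = (766/112)·f/(1−f) ≈ 0.602 mg/L.
Difference ≈ 17.490 − 0.602 ≈ 16.888 mg/L.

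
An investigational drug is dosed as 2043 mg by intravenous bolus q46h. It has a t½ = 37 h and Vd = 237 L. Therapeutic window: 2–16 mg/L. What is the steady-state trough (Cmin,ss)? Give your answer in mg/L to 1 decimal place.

Over one 46-h interval, 46/37 ≈ 1.2432 half-lives elapse, leaving f ≈ 0.4224 of each dose.
At steady state, accumulation factor R = 1/(1 − e^(−kτ)) ≈ 1.7313.
Single-dose peak C₀ = D/Vd = 2043/237 ≈ 8.620 mg/L.
Steady-state peak Cmax,ss = C₀·R ≈ 8.620 × 1.7313 ≈ 14.924 mg/L.
Steady-state trough Cmin,ss = Cmax,ss·f ≈ 14.924 × 0.4224 ≈ 6.304 mg/L.
Trough 6.3 mg/L vs MEC 2 mg/L: adequate.

6.3 mg/L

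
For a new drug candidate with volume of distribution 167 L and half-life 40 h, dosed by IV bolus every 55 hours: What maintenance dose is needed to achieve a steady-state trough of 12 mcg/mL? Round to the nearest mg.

τ/t½ = 55/40 ≈ 1.375, so f = (1/2)^(55/40) ≈ 0.385553.
Cmin,ss = (D/Vd)·f/(1−f), so D = Cmin,ss·Vd·(1−f)/f.
D = 12 × 167 × (1−f)/f ≈ 12 × 167 × 1.59368 ≈ 3193.73 mg.

3194 mg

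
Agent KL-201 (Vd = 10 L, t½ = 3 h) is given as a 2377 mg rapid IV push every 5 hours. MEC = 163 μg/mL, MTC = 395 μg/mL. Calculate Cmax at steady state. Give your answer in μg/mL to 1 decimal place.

347.0 μg/mL

τ/t½ = 5/3 ≈ 1.6667, so fraction remaining f = (1/2)^(5/3) ≈ 0.3150.
Accumulation ratio R = 1/(1 − f) ≈ 1/0.6850 ≈ 1.4599.
Each bolus raises the concentration by D/Vd = 2377/10 ≈ 237.700 μg/mL.
Cmax,ss = C₀/(1 − f) ≈ 237.700/0.6850 ≈ 347.007 μg/mL.
Peak 347.0 μg/mL vs MTC 395 μg/mL: below toxic threshold.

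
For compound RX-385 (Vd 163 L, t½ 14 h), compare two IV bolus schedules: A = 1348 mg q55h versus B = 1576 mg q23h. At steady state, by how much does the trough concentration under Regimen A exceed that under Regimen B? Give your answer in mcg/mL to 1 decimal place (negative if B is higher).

-4.0 mcg/mL

Regimen A: f = (1/2)^(55/14) ≈ 0.0657; Cmin,ss = (1348/163)·f/(1−f) ≈ 0.582 mcg/mL.
Regimen B: f = (1/2)^(23/14) ≈ 0.3202; Cmin,ss = (1576/163)·f/(1−f) ≈ 4.554 mcg/mL.
Difference ≈ 0.582 − 4.554 ≈ -3.972 mcg/mL.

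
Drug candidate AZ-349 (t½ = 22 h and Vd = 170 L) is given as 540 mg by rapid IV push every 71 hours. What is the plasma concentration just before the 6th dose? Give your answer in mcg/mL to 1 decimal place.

0.4 mcg/mL

f = (1/2)^(τ/t½) = (1/2)^(71/22) ≈ 0.1068.
C₀ = D/Vd = 540/170 ≈ 3.176 mcg/mL.
Before the 6th dose, 5 doses have been given. Superposition: Cmin = C₀·(f + f² + … + f^5).
≈ 3.176 × (0.1068 + 0.0114 + 0.0012 + 0.0001 + 0.0000) ≈ 3.176 × 0.1195 ≈ 0.380 mcg/mL.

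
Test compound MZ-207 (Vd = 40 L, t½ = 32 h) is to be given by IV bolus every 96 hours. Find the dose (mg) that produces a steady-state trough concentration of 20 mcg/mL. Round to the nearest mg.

5600 mg

τ/t½ = 96/32 ≈ 3, so f = (1/2)^(96/32) ≈ 0.125000.
Cmin,ss = (D/Vd)·f/(1−f), so D = Cmin,ss·Vd·(1−f)/f.
D = 20 × 40 × (1−f)/f ≈ 20 × 40 × 7.00000 ≈ 5600.00 mg.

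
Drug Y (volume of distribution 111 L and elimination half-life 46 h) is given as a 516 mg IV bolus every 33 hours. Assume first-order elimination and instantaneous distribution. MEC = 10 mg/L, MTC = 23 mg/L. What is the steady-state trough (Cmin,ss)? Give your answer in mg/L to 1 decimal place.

τ/t½ = 33/46 ≈ 0.71739, so fraction remaining f = (1/2)^(33/46) ≈ 0.6082.
At steady state, accumulation factor R = 1/(1 − e^(−kτ)) ≈ 2.5523.
Single-dose peak C₀ = D/Vd = 516/111 ≈ 4.649 mg/L.
Cmax,ss = C₀/(1 − f) ≈ 4.649/0.3918 ≈ 11.866 mg/L.
One interval later, Cmin,ss = Cmax,ss·e^(−kτ) ≈ 11.866 × 0.6082 ≈ 7.217 mg/L.
Trough 7.2 mg/L vs MEC 10 mg/L: subtherapeutic.

7.2 mg/L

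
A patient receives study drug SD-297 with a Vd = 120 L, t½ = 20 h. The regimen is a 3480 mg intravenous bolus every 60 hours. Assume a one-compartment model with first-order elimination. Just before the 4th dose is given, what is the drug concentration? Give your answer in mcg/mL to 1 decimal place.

4.1 mcg/mL

f = (1/2)^(τ/t½) = (1/2)^(60/20) ≈ 0.1250.
C₀ = D/Vd = 3480/120 ≈ 29.000 mcg/mL.
Before the 4th dose, 3 doses have been given. Superposition: Cmin = C₀·(f + f² + … + f^3).
≈ 29.000 × (0.1250 + 0.0156 + 0.0020) ≈ 29.000 × 0.1426 ≈ 4.135 mcg/mL.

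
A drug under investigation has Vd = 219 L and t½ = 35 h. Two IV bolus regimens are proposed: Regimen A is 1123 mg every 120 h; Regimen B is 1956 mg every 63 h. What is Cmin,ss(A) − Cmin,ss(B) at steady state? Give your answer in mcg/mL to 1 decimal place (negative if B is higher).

Regimen A: f = (1/2)^(120/35) ≈ 0.0929; Cmin,ss = (1123/219)·f/(1−f) ≈ 0.525 mcg/mL.
Regimen B: f = (1/2)^(63/35) ≈ 0.2872; Cmin,ss = (1956/219)·f/(1−f) ≈ 3.599 mcg/mL.
Difference ≈ 0.525 − 3.599 ≈ -3.074 mcg/mL.

-3.1 mcg/mL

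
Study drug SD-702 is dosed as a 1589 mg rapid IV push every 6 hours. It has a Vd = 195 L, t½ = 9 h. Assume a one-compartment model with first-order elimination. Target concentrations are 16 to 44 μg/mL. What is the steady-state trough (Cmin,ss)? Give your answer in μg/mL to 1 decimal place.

13.9 μg/mL

Over one 6-h interval, 6/9 ≈ 0.66667 half-lives elapse, leaving f ≈ 0.6300 of each dose.
At steady state, accumulation factor R = 1/(1 − e^(−kτ)) ≈ 2.7027.
Each bolus raises the concentration by D/Vd = 1589/195 ≈ 8.149 μg/mL.
Cmax,ss = C₀/(1 − f) ≈ 8.149/0.3700 ≈ 22.024 μg/mL.
One interval later, Cmin,ss = Cmax,ss·e^(−kτ) ≈ 22.024 × 0.6300 ≈ 13.875 μg/mL.
Trough 13.9 μg/mL vs MEC 16 μg/mL: subtherapeutic.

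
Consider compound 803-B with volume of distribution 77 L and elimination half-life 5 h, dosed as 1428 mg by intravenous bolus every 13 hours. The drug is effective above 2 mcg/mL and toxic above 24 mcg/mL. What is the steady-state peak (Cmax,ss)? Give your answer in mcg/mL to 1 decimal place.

22.2 mcg/mL

τ/t½ = 13/5 ≈ 2.6, so fraction remaining f = (1/2)^(13/5) ≈ 0.1649.
At steady state, accumulation factor R = 1/(1 − e^(−kτ)) ≈ 1.1975.
Each bolus raises the concentration by D/Vd = 1428/77 ≈ 18.545 mcg/mL.
Steady-state peak Cmax,ss = C₀·R ≈ 18.545 × 1.1975 ≈ 22.208 mcg/mL.
Peak 22.2 mcg/mL vs MTC 24 mcg/mL: below toxic threshold.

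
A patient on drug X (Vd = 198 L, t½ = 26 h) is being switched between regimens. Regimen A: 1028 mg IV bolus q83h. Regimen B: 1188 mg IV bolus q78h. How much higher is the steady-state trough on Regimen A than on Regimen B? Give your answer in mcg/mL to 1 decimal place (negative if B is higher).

-0.2 mcg/mL

Regimen A: f = (1/2)^(83/26) ≈ 0.1094; Cmin,ss = (1028/198)·f/(1−f) ≈ 0.638 mcg/mL.
Regimen B: f = (1/2)^(78/26) ≈ 0.1250; Cmin,ss = (1188/198)·f/(1−f) ≈ 0.857 mcg/mL.
Difference ≈ 0.638 − 0.857 ≈ -0.219 mcg/mL.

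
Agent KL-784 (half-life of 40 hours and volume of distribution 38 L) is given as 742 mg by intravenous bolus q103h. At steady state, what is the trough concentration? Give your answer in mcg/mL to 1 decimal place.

3.9 mcg/mL

Over one 103-h interval, 103/40 ≈ 2.575 half-lives elapse, leaving f ≈ 0.1678 of each dose.
Each bolus raises the concentration by D/Vd = 742/38 ≈ 19.526 mcg/mL.
Steady-state trough Cmin,ss = C₀·f/(1−f) ≈ 19.526 × 0.1678/0.8322 ≈ 3.937 mcg/mL.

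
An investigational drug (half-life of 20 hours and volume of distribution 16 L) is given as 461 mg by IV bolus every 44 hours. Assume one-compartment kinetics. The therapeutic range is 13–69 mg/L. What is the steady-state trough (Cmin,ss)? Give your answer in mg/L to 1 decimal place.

8.0 mg/L

k = ln2/t½ = ln2/20 ≈ 0.034657 h⁻¹; fraction remaining f = e^(−kτ) = e^(−0.034657×44) ≈ 0.2176.
At steady state, accumulation factor R = 1/(1 − e^(−kτ)) ≈ 1.2781.
Single-dose peak C₀ = D/Vd = 461/16 ≈ 28.812 mg/L.
Cmax,ss = C₀/(1 − f) ≈ 28.812/0.7824 ≈ 36.825 mg/L.
One interval later, Cmin,ss = Cmax,ss·e^(−kτ) ≈ 36.825 × 0.2176 ≈ 8.013 mg/L.
Trough 8.0 mg/L vs MEC 13 mg/L: subtherapeutic.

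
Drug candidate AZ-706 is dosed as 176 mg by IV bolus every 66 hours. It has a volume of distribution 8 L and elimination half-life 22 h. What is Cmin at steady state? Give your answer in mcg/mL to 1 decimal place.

3.1 mcg/mL

τ = 66 h = 3 half-lives, so f = (1/2)^3 = 0.125.
Accumulation ratio R = 1/(1 − f) = 1/0.875 = 8/7.
Single-dose peak C₀ = D/Vd = 176/8 = 22 mcg/mL.
Steady-state peak Cmax,ss = C₀·R = 22 × 8/7 ≈ 25.143 mcg/mL.
Steady-state trough Cmin,ss = Cmax,ss·f ≈ 25.143 × 0.125 ≈ 3.143 mcg/mL.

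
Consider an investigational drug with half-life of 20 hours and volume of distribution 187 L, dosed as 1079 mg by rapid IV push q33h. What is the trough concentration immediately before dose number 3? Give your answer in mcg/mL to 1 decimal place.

f = (1/2)^(τ/t½) = (1/2)^(33/20) ≈ 0.3186.
C₀ = D/Vd = 1079/187 ≈ 5.770 mcg/mL.
Before the 3rd dose, 2 doses have been given. Superposition: Cmin = C₀·(f + f²).
≈ 5.770 × (0.3186 + 0.1015) ≈ 5.770 × 0.4201 ≈ 2.424 mcg/mL.

2.4 mcg/mL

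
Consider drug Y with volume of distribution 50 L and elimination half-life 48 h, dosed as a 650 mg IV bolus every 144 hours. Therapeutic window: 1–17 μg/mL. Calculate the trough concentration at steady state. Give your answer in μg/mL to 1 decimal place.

1.9 μg/mL

τ = 144 h = 3 half-lives, so f = (1/2)^3 = 0.125.
At steady state, R = 1/(1 − 0.125) = 8/7.
Single-dose peak C₀ = D/Vd = 650/50 = 13 μg/mL.
Steady-state peak Cmax,ss = C₀·R = 13 × 8/7 ≈ 14.857 μg/mL.
Steady-state trough Cmin,ss = Cmax,ss·f ≈ 14.857 × 0.125 ≈ 1.857 μg/mL.
Trough 1.9 μg/mL vs MEC 1 μg/mL: adequate.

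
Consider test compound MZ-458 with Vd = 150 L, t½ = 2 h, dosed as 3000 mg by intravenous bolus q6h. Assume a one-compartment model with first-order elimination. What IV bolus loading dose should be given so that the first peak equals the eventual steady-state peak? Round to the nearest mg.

f = (1/2)^(6/2) ≈ 0.125000; accumulation ratio R = 1/(1−f) ≈ 1.14286.
Loading dose to hit Cmax,ss on first dose: D_load = D_maint·R ≈ 3000 × 1.14286 ≈ 3428.58 mg.

3429 mg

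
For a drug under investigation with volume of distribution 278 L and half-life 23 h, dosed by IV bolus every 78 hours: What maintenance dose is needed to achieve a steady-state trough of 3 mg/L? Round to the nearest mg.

τ/t½ = 78/23 ≈ 3.3913, so f = (1/2)^(78/23) ≈ 0.095305.
Cmin,ss = (D/Vd)·f/(1−f), so D = Cmin,ss·Vd·(1−f)/f.
D = 3 × 278 × (1−f)/f ≈ 3 × 278 × 9.49263 ≈ 7916.85 mg.

7917 mg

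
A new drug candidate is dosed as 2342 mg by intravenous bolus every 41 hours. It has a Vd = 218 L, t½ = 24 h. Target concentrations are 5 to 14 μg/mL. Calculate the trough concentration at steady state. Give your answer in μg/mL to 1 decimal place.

4.7 μg/mL

Over one 41-h interval, 41/24 ≈ 1.7083 half-lives elapse, leaving f ≈ 0.3060 of each dose.
At steady state, accumulation factor R = 1/(1 − e^(−kτ)) ≈ 1.4409.
Single-dose peak C₀ = D/Vd = 2342/218 ≈ 10.743 μg/mL.
Steady-state peak Cmax,ss = C₀·R ≈ 10.743 × 1.4409 ≈ 15.480 μg/mL.
Steady-state trough Cmin,ss = Cmax,ss·f ≈ 15.480 × 0.3060 ≈ 4.737 μg/mL.
Trough 4.7 μg/mL vs MEC 5 μg/mL: subtherapeutic.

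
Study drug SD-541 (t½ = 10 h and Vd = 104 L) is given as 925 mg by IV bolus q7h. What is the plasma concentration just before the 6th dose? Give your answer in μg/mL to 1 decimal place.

f = (1/2)^(τ/t½) = (1/2)^(7/10) ≈ 0.6156.
C₀ = D/Vd = 925/104 ≈ 8.894 μg/mL.
Before the 6th dose, 5 doses have been given. Superposition: Cmin = C₀·(f + f² + … + f^5).
≈ 8.894 × (0.6156 + 0.3790 + 0.2333 + 0.1436 + 0.0884) ≈ 8.894 × 1.4599 ≈ 12.984 μg/mL.

13.0 μg/mL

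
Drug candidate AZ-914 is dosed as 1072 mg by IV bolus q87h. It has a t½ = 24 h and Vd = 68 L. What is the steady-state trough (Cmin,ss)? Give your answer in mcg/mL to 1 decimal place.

τ/t½ = 87/24 ≈ 3.625, so fraction remaining f = (1/2)^(87/24) ≈ 0.0811.
At steady state, accumulation factor R = 1/(1 − e^(−kτ)) ≈ 1.0883.
Single-dose peak C₀ = D/Vd = 1072/68 ≈ 15.765 mcg/mL.
Cmax,ss = C₀/(1 − f) ≈ 15.765/0.9189 ≈ 17.156 mcg/mL.
Steady-state trough Cmin,ss = Cmax,ss·f ≈ 17.156 × 0.0811 ≈ 1.391 mcg/mL.

1.4 mcg/mL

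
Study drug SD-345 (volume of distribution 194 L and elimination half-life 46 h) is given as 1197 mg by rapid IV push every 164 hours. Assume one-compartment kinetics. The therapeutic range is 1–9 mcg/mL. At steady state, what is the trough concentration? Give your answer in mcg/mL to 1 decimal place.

0.6 mcg/mL

τ/t½ = 164/46 ≈ 3.5652, so fraction remaining f = (1/2)^(164/46) ≈ 0.0845.
Each bolus raises the concentration by D/Vd = 1197/194 ≈ 6.170 mcg/mL.
Steady-state trough Cmin,ss = C₀·f/(1−f) ≈ 6.170 × 0.0845/0.9155 ≈ 0.569 mcg/mL.
Trough 0.6 mcg/mL vs MEC 1 mcg/mL: subtherapeutic.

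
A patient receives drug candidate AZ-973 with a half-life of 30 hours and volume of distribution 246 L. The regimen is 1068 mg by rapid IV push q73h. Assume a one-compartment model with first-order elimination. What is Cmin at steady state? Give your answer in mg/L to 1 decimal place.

Over one 73-h interval, 73/30 ≈ 2.4333 half-lives elapse, leaving f ≈ 0.1851 of each dose.
At steady state, accumulation factor R = 1/(1 − e^(−kτ)) ≈ 1.2271.
Each bolus raises the concentration by D/Vd = 1068/246 ≈ 4.341 mg/L.
Steady-state peak Cmax,ss = C₀·R ≈ 4.341 × 1.2271 ≈ 5.327 mg/L.
Steady-state trough Cmin,ss = Cmax,ss·f ≈ 5.327 × 0.1851 ≈ 0.986 mg/L.

1.0 mg/L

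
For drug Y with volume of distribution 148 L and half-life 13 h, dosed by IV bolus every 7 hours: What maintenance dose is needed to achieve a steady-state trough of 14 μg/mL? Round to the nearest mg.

937 mg

τ/t½ = 7/13 ≈ 0.53846, so f = (1/2)^(7/13) ≈ 0.688505.
Cmin,ss = (D/Vd)·f/(1−f), so D = Cmin,ss·Vd·(1−f)/f.
D = 14 × 148 × (1−f)/f ≈ 14 × 148 × 0.45242 ≈ 937.41 mg.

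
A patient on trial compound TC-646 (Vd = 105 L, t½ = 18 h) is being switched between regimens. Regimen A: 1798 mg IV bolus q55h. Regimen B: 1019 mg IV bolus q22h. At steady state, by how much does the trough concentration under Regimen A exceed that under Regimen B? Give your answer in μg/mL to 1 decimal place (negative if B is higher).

-4.9 μg/mL

Regimen A: f = (1/2)^(55/18) ≈ 0.1203; Cmin,ss = (1798/105)·f/(1−f) ≈ 2.342 μg/mL.
Regimen B: f = (1/2)^(22/18) ≈ 0.4286; Cmin,ss = (1019/105)·f/(1−f) ≈ 7.279 μg/mL.
Difference ≈ 2.342 − 7.279 ≈ -4.937 μg/mL.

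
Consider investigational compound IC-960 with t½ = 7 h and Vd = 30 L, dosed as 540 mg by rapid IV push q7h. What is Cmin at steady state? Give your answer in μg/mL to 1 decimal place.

The dosing interval is 1 half-life, so f = 2^(−1) = 0.5.
Accumulation ratio R = 1/(1 − f) = 1/0.5 = 2/1.
Single-dose peak C₀ = D/Vd = 540/30 = 18 μg/mL.
Steady-state peak Cmax,ss = C₀·R = 18 × 2/1 ≈ 36.000 μg/mL.
Steady-state trough Cmin,ss = Cmax,ss·f ≈ 36.000 × 0.5 ≈ 18.000 μg/mL.

18.0 μg/mL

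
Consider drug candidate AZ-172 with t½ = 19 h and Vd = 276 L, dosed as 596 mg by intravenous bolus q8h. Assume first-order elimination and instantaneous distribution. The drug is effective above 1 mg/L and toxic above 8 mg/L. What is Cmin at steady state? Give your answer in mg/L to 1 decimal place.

τ/t½ = 8/19 ≈ 0.42105, so fraction remaining f = (1/2)^(8/19) ≈ 0.7469.
At steady state, accumulation factor R = 1/(1 − e^(−kτ)) ≈ 3.9510.
Single-dose peak C₀ = D/Vd = 596/276 ≈ 2.159 mg/L.
Cmax,ss = C₀/(1 − f) ≈ 2.159/0.2531 ≈ 8.530 mg/L.
Steady-state trough Cmin,ss = Cmax,ss·f ≈ 8.530 × 0.7469 ≈ 6.371 mg/L.
Trough 6.4 mg/L vs MEC 1 mg/L: adequate.

6.4 mg/L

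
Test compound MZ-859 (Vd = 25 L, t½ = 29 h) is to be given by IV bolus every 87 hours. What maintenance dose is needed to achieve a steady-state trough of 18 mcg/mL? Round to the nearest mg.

τ/t½ = 87/29 ≈ 3, so f = (1/2)^(87/29) ≈ 0.125000.
Cmin,ss = (D/Vd)·f/(1−f), so D = Cmin,ss·Vd·(1−f)/f.
D = 18 × 25 × (1−f)/f ≈ 18 × 25 × 7.00000 ≈ 3150.00 mg.

3150 mg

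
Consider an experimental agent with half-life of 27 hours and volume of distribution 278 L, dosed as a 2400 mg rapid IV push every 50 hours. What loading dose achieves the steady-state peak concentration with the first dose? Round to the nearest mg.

f = (1/2)^(50/27) ≈ 0.277037; accumulation ratio R = 1/(1−f) ≈ 1.38320.
Loading dose to hit Cmax,ss on first dose: D_load = D_maint·R ≈ 2400 × 1.38320 ≈ 3319.68 mg.

3320 mg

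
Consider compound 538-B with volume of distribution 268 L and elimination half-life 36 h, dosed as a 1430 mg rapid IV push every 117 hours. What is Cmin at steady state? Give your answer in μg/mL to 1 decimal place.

0.6 μg/mL

k = ln2/t½ = ln2/36 ≈ 0.019254 h⁻¹; fraction remaining f = e^(−kτ) = e^(−0.019254×117) ≈ 0.1051.
Each bolus raises the concentration by D/Vd = 1430/268 ≈ 5.336 μg/mL.
Steady-state trough Cmin,ss = C₀·f/(1−f) ≈ 5.336 × 0.1051/0.8949 ≈ 0.627 μg/mL.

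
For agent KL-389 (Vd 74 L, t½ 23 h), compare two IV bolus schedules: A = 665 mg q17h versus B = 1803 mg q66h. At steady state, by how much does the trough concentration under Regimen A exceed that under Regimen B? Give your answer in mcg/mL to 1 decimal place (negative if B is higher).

9.6 mcg/mL

Regimen A: f = (1/2)^(17/23) ≈ 0.5991; Cmin,ss = (665/74)·f/(1−f) ≈ 13.429 mcg/mL.
Regimen B: f = (1/2)^(66/23) ≈ 0.1368; Cmin,ss = (1803/74)·f/(1−f) ≈ 3.861 mcg/mL.
Difference ≈ 13.429 − 3.861 ≈ 9.568 mcg/mL.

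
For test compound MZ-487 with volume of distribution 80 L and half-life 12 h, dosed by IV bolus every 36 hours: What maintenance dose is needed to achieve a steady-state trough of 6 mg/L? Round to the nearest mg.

τ/t½ = 36/12 ≈ 3, so f = (1/2)^(36/12) ≈ 0.125000.
Cmin,ss = (D/Vd)·f/(1−f), so D = Cmin,ss·Vd·(1−f)/f.
D = 6 × 80 × (1−f)/f ≈ 6 × 80 × 7.00000 ≈ 3360.00 mg.

3360 mg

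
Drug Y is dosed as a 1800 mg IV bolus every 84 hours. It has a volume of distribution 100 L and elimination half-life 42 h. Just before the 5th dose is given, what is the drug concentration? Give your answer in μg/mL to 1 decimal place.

f = (1/2)^(τ/t½) = (1/2)^(84/42) ≈ 0.2500.
C₀ = D/Vd = 1800/100 ≈ 18.000 μg/mL.
Before the 5th dose, 4 doses have been given. Superposition: Cmin = C₀·(f + f² + … + f^4).
≈ 18.000 × (0.2500 + 0.0625 + 0.0156 + 0.0039) ≈ 18.000 × 0.3320 ≈ 5.976 μg/mL.

6.0 μg/mL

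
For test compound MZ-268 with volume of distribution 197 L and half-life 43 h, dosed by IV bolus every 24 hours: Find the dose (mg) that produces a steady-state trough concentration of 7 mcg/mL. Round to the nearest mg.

τ/t½ = 24/43 ≈ 0.55814, so f = (1/2)^(24/43) ≈ 0.679177.
Cmin,ss = (D/Vd)·f/(1−f), so D = Cmin,ss·Vd·(1−f)/f.
D = 7 × 197 × (1−f)/f ≈ 7 × 197 × 0.47237 ≈ 651.40 mg.

651 mg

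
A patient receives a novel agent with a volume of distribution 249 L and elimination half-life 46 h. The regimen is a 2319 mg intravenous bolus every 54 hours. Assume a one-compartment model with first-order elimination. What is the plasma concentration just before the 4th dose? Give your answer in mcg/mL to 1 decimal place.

6.8 mcg/mL

f = (1/2)^(τ/t½) = (1/2)^(54/46) ≈ 0.4432.
C₀ = D/Vd = 2319/249 ≈ 9.313 mcg/mL.
Before the 4th dose, 3 doses have been given. Superposition: Cmin = C₀·(f + f² + … + f^3).
≈ 9.313 × (0.4432 + 0.1964 + 0.0871) ≈ 9.313 × 0.7267 ≈ 6.768 mcg/mL.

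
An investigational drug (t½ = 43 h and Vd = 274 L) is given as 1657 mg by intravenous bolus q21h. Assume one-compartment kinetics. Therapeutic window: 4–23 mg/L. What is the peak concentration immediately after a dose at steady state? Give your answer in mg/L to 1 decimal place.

21.1 mg/L

Over one 21-h interval, 21/43 ≈ 0.48837 half-lives elapse, leaving f ≈ 0.7128 of each dose.
Accumulation ratio R = 1/(1 − f) ≈ 1/0.2872 ≈ 3.4819.
Single-dose peak C₀ = D/Vd = 1657/274 ≈ 6.047 mg/L.
Steady-state peak Cmax,ss = C₀·R ≈ 6.047 × 3.4819 ≈ 21.055 mg/L.
Peak 21.1 mg/L vs MTC 23 mg/L: below toxic threshold.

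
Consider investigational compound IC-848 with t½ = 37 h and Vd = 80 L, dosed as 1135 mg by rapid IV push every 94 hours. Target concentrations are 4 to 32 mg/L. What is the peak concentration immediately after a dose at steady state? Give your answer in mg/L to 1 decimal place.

17.1 mg/L

k = ln2/t½ = ln2/37 ≈ 0.018734 h⁻¹; fraction remaining f = e^(−kτ) = e^(−0.018734×94) ≈ 0.1719.
At steady state, accumulation factor R = 1/(1 − e^(−kτ)) ≈ 1.2076.
Each bolus raises the concentration by D/Vd = 1135/80 ≈ 14.188 mg/L.
Cmax,ss = C₀/(1 − f) ≈ 14.188/0.8281 ≈ 17.133 mg/L.
Peak 17.1 mg/L vs MTC 32 mg/L: below toxic threshold.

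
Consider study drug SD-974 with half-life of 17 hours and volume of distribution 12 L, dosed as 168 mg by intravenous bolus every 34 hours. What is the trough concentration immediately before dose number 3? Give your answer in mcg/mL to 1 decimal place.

4.4 mcg/mL

f = (1/2)^(τ/t½) = (1/2)^(34/17) ≈ 0.2500.
C₀ = D/Vd = 168/12 ≈ 14.000 mcg/mL.
Before the 3rd dose, 2 doses have been given. Superposition: Cmin = C₀·(f + f²).
≈ 14.000 × (0.2500 + 0.0625) ≈ 14.000 × 0.3125 ≈ 4.375 mcg/mL.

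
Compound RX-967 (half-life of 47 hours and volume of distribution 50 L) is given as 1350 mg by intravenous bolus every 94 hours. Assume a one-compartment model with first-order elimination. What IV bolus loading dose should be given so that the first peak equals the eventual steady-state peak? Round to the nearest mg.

f = (1/2)^(94/47) ≈ 0.250000; accumulation ratio R = 1/(1−f) ≈ 1.33333.
Loading dose to hit Cmax,ss on first dose: D_load = D_maint·R ≈ 1350 × 1.33333 ≈ 1800.00 mg.

1800 mg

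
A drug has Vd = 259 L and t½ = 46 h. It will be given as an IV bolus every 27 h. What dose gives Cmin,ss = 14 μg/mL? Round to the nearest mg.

1821 mg

τ/t½ = 27/46 ≈ 0.58696, so f = (1/2)^(27/46) ≈ 0.665746.
Cmin,ss = (D/Vd)·f/(1−f), so D = Cmin,ss·Vd·(1−f)/f.
D = 14 × 259 × (1−f)/f ≈ 14 × 259 × 0.50207 ≈ 1820.51 mg.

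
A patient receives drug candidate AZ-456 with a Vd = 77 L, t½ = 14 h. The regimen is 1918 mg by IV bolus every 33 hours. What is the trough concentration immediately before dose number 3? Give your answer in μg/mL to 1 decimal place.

f = (1/2)^(τ/t½) = (1/2)^(33/14) ≈ 0.1952.
C₀ = D/Vd = 1918/77 ≈ 24.909 μg/mL.
Before the 3rd dose, 2 doses have been given. Superposition: Cmin = C₀·(f + f²).
≈ 24.909 × (0.1952 + 0.0381) ≈ 24.909 × 0.2333 ≈ 5.811 μg/mL.

5.8 μg/mL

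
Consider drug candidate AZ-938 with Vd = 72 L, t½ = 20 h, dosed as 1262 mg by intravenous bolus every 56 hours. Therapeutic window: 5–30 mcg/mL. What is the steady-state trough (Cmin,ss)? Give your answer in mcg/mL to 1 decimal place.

Over one 56-h interval, 56/20 ≈ 2.8 half-lives elapse, leaving f ≈ 0.1436 of each dose.
Accumulation ratio R = 1/(1 − f) ≈ 1/0.8564 ≈ 1.1677.
Single-dose peak C₀ = D/Vd = 1262/72 ≈ 17.528 mcg/mL.
Cmax,ss = C₀/(1 − f) ≈ 17.528/0.8564 ≈ 20.467 mcg/mL.
Steady-state trough Cmin,ss = Cmax,ss·f ≈ 20.467 × 0.1436 ≈ 2.939 mcg/mL.
Trough 2.9 mcg/mL vs MEC 5 mcg/mL: subtherapeutic.

2.9 mcg/mL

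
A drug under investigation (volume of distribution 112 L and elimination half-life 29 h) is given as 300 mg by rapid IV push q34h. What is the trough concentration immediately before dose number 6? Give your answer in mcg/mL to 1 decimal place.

f = (1/2)^(τ/t½) = (1/2)^(34/29) ≈ 0.4437.
C₀ = D/Vd = 300/112 ≈ 2.679 mcg/mL.
Before the 6th dose, 5 doses have been given. Superposition: Cmin = C₀·(f + f² + … + f^5).
≈ 2.679 × (0.4437 + 0.1969 + 0.0874 + 0.0388 + 0.0172) ≈ 2.679 × 0.7840 ≈ 2.100 mcg/mL.

2.1 mcg/mL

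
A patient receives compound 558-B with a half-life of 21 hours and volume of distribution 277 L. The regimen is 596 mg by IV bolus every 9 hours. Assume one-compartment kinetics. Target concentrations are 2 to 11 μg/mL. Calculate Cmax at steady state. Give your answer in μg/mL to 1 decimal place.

τ/t½ = 9/21 ≈ 0.42857, so fraction remaining f = (1/2)^(9/21) ≈ 0.7430.
Accumulation ratio R = 1/(1 − f) ≈ 1/0.2570 ≈ 3.8911.
Single-dose peak C₀ = D/Vd = 596/277 ≈ 2.152 μg/mL.
Steady-state peak Cmax,ss = C₀·R ≈ 2.152 × 3.8911 ≈ 8.374 μg/mL.
Peak 8.4 μg/mL vs MTC 11 μg/mL: below toxic threshold.

8.4 μg/mL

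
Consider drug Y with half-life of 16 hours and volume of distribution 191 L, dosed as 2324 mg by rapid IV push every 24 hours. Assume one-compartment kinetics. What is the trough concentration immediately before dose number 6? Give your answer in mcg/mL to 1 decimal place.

6.6 mcg/mL

f = (1/2)^(τ/t½) = (1/2)^(24/16) ≈ 0.3536.
C₀ = D/Vd = 2324/191 ≈ 12.168 mcg/mL.
Before the 6th dose, 5 doses have been given. Superposition: Cmin = C₀·(f + f² + … + f^5).
≈ 12.168 × (0.3536 + 0.1250 + 0.0442 + 0.0156 + 0.0055) ≈ 12.168 × 0.5439 ≈ 6.618 mcg/mL.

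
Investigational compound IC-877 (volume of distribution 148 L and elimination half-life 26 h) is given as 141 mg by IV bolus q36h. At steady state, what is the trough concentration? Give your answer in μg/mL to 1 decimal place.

0.6 μg/mL

Over one 36-h interval, 36/26 ≈ 1.3846 half-lives elapse, leaving f ≈ 0.3830 of each dose.
Single-dose peak C₀ = D/Vd = 141/148 ≈ 0.953 μg/mL.
Steady-state trough Cmin,ss = C₀·f/(1−f) ≈ 0.953 × 0.3830/0.6170 ≈ 0.592 μg/mL.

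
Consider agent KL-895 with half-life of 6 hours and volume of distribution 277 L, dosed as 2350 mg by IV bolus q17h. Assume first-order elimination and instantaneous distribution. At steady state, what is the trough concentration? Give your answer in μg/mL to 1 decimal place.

Over one 17-h interval, 17/6 ≈ 2.8333 half-lives elapse, leaving f ≈ 0.1403 of each dose.
At steady state, accumulation factor R = 1/(1 − e^(−kτ)) ≈ 1.1632.
Each bolus raises the concentration by D/Vd = 2350/277 ≈ 8.484 μg/mL.
Steady-state peak Cmax,ss = C₀·R ≈ 8.484 × 1.1632 ≈ 9.869 μg/mL.
Steady-state trough Cmin,ss = Cmax,ss·f ≈ 9.869 × 0.1403 ≈ 1.385 μg/mL.

1.4 μg/mL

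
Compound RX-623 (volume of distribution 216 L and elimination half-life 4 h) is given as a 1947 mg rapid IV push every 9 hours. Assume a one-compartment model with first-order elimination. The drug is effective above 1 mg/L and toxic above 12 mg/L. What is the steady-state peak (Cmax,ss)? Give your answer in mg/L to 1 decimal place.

Over one 9-h interval, 9/4 ≈ 2.25 half-lives elapse, leaving f ≈ 0.2102 of each dose.
Accumulation ratio R = 1/(1 − f) ≈ 1/0.7898 ≈ 1.2661.
Each bolus raises the concentration by D/Vd = 1947/216 ≈ 9.014 mg/L.
Cmax,ss = C₀/(1 − f) ≈ 9.014/0.7898 ≈ 11.413 mg/L.
Peak 11.4 mg/L vs MTC 12 mg/L: below toxic threshold.

11.4 mg/L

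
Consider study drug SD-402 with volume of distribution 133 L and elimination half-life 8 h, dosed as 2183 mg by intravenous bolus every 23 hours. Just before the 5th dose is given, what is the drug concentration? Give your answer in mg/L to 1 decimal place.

f = (1/2)^(τ/t½) = (1/2)^(23/8) ≈ 0.1363.
C₀ = D/Vd = 2183/133 ≈ 16.414 mg/L.
Before the 5th dose, 4 doses have been given. Superposition: Cmin = C₀·(f + f² + … + f^4).
≈ 16.414 × (0.1363 + 0.0186 + 0.0025 + 0.0003) ≈ 16.414 × 0.1577 ≈ 2.588 mg/L.

2.6 mg/L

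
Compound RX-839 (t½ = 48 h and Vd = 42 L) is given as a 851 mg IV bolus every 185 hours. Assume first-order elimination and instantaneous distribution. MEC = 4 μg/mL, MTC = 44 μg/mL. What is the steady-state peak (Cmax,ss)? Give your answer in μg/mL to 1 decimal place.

Over one 185-h interval, 185/48 ≈ 3.8542 half-lives elapse, leaving f ≈ 0.0691 of each dose.
At steady state, accumulation factor R = 1/(1 − e^(−kτ)) ≈ 1.0742.
Each bolus raises the concentration by D/Vd = 851/42 ≈ 20.262 μg/mL.
Cmax,ss = C₀/(1 − f) ≈ 20.262/0.9309 ≈ 21.766 μg/mL.
Peak 21.8 μg/mL vs MTC 44 μg/mL: below toxic threshold.

21.8 μg/mL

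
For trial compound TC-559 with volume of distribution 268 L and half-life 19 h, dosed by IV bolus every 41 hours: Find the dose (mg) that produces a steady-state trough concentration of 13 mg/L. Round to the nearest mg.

τ/t½ = 41/19 ≈ 2.1579, so f = (1/2)^(41/19) ≈ 0.224083.
Cmin,ss = (D/Vd)·f/(1−f), so D = Cmin,ss·Vd·(1−f)/f.
D = 13 × 268 × (1−f)/f ≈ 13 × 268 × 3.46263 ≈ 12063.80 mg.

12064 mg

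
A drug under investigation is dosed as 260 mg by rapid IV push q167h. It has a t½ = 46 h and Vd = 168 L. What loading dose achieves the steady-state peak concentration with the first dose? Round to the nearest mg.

f = (1/2)^(167/46) ≈ 0.080748; accumulation ratio R = 1/(1−f) ≈ 1.08784.
Loading dose to hit Cmax,ss on first dose: D_load = D_maint·R ≈ 260 × 1.08784 ≈ 282.84 mg.

283 mg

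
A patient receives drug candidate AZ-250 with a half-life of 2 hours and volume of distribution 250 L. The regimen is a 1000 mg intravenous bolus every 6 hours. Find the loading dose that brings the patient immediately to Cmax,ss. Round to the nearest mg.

1143 mg

f = (1/2)^(6/2) ≈ 0.125000; accumulation ratio R = 1/(1−f) ≈ 1.14286.
Loading dose to hit Cmax,ss on first dose: D_load = D_maint·R ≈ 1000 × 1.14286 ≈ 1142.86 mg.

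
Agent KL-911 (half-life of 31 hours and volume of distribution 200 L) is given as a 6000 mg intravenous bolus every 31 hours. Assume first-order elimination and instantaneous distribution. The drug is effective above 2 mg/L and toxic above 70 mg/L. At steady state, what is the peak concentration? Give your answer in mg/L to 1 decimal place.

The dosing interval is 1 half-life, so f = 2^(−1) = 0.5.
At steady state, R = 1/(1 − 0.5) = 2/1.
Single-dose peak C₀ = D/Vd = 6000/200 = 30 mg/L.
Steady-state peak Cmax,ss = C₀·R = 30 × 2/1 ≈ 60.000 mg/L.
Peak 60.0 mg/L vs MTC 70 mg/L: below toxic threshold.

60.0 mg/L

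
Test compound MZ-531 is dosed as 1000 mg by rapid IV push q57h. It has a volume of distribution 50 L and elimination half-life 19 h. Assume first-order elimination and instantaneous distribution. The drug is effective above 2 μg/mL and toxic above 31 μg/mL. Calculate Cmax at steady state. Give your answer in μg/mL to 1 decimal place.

22.9 μg/mL

τ = 57 h = 3 half-lives, so f = (1/2)^3 = 0.125.
Accumulation ratio R = 1/(1 − f) = 1/0.875 = 8/7.
Single-dose peak C₀ = D/Vd = 1000/50 = 20 μg/mL.
Steady-state peak Cmax,ss = C₀·R = 20 × 8/7 ≈ 22.857 μg/mL.
Peak 22.9 μg/mL vs MTC 31 μg/mL: below toxic threshold.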